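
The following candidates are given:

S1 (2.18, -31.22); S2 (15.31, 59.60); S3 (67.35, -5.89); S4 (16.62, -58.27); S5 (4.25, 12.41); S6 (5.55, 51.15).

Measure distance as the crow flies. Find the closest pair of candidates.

Pairwise distances:
S1–S2: √((13.13)² + (90.82)²) = √(172.3969 + 8248.2724) = 91.76
S1–S3: √((65.17)² + (25.33)²) = √(4247.1289 + 641.6089) = 69.92
S1–S4: √((14.44)² + (-27.05)²) = √(208.5136 + 731.7025) = 30.66
S1–S5: √((2.07)² + (43.63)²) = √(4.2849 + 1903.5769) = 43.68
S1–S6: √((3.37)² + (82.37)²) = √(11.3569 + 6784.8169) = 82.44
S2–S3: √((52.04)² + (-65.49)²) = √(2708.1616 + 4288.9401) = 83.65
S2–S4: √((1.31)² + (-117.87)²) = √(1.7161 + 13893.3369) = 117.88
S2–S5: √((-11.06)² + (-47.19)²) = √(122.3236 + 2226.8961) = 48.47
S2–S6: √((-9.76)² + (-8.45)²) = √(95.2576 + 71.4025) = 12.91
S3–S4: √((-50.73)² + (-52.38)²) = √(2573.5329 + 2743.6644) = 72.92
S3–S5: √((-63.10)² + (18.30)²) = √(3981.6100 + 334.8900) = 65.70
S3–S6: √((-61.80)² + (57.04)²) = √(3819.2400 + 3253.5616) = 84.10
S4–S5: √((-12.37)² + (70.68)²) = √(153.0169 + 4995.6624) = 71.75
S4–S6: √((-11.07)² + (109.42)²) = √(122.5449 + 11972.7364) = 109.98
S5–S6: √((1.30)² + (38.74)²) = √(1.6900 + 1500.7876) = 38.76
Closest pair: S2–S6 at 12.91.

S2 and S6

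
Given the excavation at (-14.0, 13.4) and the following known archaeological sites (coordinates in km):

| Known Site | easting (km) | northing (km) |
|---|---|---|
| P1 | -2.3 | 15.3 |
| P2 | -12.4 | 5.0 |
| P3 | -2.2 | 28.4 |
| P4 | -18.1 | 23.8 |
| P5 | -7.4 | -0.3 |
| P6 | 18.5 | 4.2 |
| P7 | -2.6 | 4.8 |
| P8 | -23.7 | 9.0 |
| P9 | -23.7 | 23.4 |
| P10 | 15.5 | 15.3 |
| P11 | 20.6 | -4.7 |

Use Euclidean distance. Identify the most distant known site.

P11

Distances from (-14.0, 13.4):
P1: 11.9 km
P2: 8.6 km
P3: 19.1 km
P4: 11.2 km
P5: 15.2 km
P6: 33.8 km
P7: 14.3 km
P8: 10.7 km
P9: 13.9 km
P10: 29.6 km
P11: 39.0 km
Maximum: P11 at 39.0 km.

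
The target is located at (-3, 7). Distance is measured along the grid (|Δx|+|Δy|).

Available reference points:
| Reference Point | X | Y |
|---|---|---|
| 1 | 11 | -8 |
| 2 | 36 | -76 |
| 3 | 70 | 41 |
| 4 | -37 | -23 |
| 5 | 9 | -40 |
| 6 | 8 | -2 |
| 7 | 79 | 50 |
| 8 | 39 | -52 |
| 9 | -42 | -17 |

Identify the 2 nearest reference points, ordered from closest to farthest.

6, 1

Distances from (-3, 7):
1: 29
2: 122
3: 107
4: 64
5: 59
6: 20
7: 125
8: 101
9: 63
Sorted: 6 (20) < 1 (29) < 5 (59) < 9 (63) < …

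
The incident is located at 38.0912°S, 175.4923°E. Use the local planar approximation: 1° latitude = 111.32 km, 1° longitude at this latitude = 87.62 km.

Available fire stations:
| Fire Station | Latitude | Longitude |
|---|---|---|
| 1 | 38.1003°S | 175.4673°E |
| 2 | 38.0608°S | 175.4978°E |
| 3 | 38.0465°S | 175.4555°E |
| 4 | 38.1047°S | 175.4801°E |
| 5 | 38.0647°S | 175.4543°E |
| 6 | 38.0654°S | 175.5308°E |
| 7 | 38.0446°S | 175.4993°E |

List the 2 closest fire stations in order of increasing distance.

4, 1

Distances from 38.0912°S, 175.4923°E:
1: 2.4134 km
2: 3.4183 km
3: 5.9294 km
4: 1.8442 km
5: 4.4484 km
6: 4.4304 km
7: 5.2236 km
Sorted: 4 (1.8442 km) < 1 (2.4134 km) < 2 (3.4183 km) < 6 (4.4304 km) < …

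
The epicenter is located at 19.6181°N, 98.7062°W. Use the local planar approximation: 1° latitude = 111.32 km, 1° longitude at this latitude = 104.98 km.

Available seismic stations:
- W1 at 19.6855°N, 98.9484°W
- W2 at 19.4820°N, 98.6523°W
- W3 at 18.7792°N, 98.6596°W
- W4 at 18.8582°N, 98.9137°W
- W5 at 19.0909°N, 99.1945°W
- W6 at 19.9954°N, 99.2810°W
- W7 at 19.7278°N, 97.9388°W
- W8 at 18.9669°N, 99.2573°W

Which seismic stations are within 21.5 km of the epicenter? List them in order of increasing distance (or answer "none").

Distances from 19.6181°N, 98.7062°W:
W1: √((0.0674·111.32)² + (-0.2422·104.98)²) = √(56.294529 + 646.489409) = 26.5101 km
W2: √((-0.1361·111.32)² + (0.0539·104.98)²) = √(229.542256 + 32.017740) = 16.1728 km
W3: √((-0.8389·111.32)² + (0.0466·104.98)²) = √(8721.009993 + 23.932329) = 93.5144 km
W4: √((-0.7599·111.32)² + (-0.2075·104.98)²) = √(7155.817969 + 474.514337) = 87.3518 km
W5: √((-0.5272·111.32)² + (-0.4883·104.98)²) = √(3444.270076 + 2627.765373) = 77.9233 km
W6: √((0.3773·111.32)² + (-0.5748·104.98)²) = √(1764.087025 + 3641.217789) = 73.5208 km
W7: √((0.1097·111.32)² + (0.7674·104.98)²) = √(149.128157 + 6490.179773) = 81.4819 km
W8: √((-0.6512·111.32)² + (-0.5511·104.98)²) = √(5255.029751 + 3347.140625) = 92.7479 km
Threshold 21.5 km: W2 (16.1728 km) is within range.

W2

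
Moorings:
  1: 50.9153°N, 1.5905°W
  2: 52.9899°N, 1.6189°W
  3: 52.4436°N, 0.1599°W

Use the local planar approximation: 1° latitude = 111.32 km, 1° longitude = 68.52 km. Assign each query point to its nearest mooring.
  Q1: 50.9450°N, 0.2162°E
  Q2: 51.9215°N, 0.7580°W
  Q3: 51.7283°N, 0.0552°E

Q1→1; Q2→3; Q3→3

Q1 at 50.9450°N, 0.2162°E:
  1: 123.8392 km
  2: 260.0577 km
  3: 168.8029 km
  → nearest: 1 (123.8392 km)
Q2 at 51.9215°N, 0.7580°W:
  1: 125.6987 km
  2: 132.7594 km
  3: 71.1158 km
  → nearest: 3 (71.1158 km)
Q3 at 51.7283°N, 0.0552°E:
  1: 144.5904 km
  2: 181.3339 km
  3: 80.9797 km
  → nearest: 3 (80.9797 km)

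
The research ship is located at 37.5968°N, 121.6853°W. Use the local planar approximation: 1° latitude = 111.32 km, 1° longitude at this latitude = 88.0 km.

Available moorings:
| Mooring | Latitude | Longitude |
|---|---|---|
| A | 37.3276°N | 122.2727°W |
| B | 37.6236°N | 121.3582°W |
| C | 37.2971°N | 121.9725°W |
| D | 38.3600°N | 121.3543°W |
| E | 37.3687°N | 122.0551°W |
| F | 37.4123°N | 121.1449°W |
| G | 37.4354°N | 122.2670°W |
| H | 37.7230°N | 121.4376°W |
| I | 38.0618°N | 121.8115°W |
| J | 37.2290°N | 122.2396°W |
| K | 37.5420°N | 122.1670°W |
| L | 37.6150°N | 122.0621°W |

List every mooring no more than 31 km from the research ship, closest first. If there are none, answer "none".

H, B

Distances from 37.5968°N, 121.6853°W:
A: √((-0.2692·111.32)² + (-0.5874·88.0)²) = √(898.041706 + 2671.980157) = 59.7497 km
B: √((0.0268·111.32)² + (0.3271·88.0)²) = √(8.900532 + 828.564711) = 28.9390 km
C: √((-0.2997·111.32)² + (-0.2872·88.0)²) = √(1113.063346 + 638.754857) = 41.8547 km
D: √((0.7632·111.32)² + (0.3310·88.0)²) = √(7218.103726 + 848.440384) = 89.8139 km
E: √((-0.2281·111.32)² + (-0.3698·88.0)²) = √(644.758336 + 1059.007798) = 41.2767 km
F: √((-0.1845·111.32)² + (0.5404·88.0)²) = √(421.831625 + 2261.497047) = 51.8009 km
G: √((-0.1614·111.32)² + (-0.5817·88.0)²) = √(322.814814 + 2620.375148) = 54.2512 km
H: √((0.1262·111.32)² + (0.2477·88.0)²) = √(197.362712 + 475.135366) = 25.9326 km
I: √((0.4650·111.32)² + (-0.1262·88.0)²) = √(2679.490990 + 123.334351) = 52.9417 km
J: √((-0.3678·111.32)² + (-0.5543·88.0)²) = √(1676.369865 + 2379.332307) = 63.6844 km
K: √((-0.0548·111.32)² + (-0.4817·88.0)²) = √(37.214099 + 1796.878188) = 42.8263 km
L: √((0.0182·111.32)² + (-0.3768·88.0)²) = √(4.104773 + 1099.479491) = 33.2202 km
Threshold 31 km: H (25.9326 km), B (28.9390 km) are within range.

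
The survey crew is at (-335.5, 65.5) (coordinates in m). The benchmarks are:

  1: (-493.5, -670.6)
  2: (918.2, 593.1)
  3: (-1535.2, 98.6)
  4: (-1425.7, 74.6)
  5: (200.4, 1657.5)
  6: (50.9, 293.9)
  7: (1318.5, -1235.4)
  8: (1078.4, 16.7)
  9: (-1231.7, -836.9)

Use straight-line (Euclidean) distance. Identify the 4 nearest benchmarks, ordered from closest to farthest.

Distances from (-335.5, 65.5):
1: 752.9 m
2: 1360.2 m
3: 1200.2 m
4: 1090.2 m
5: 1679.8 m
6: 448.9 m
7: 2104.3 m
8: 1414.7 m
9: 1271.8 m
Sorted: 6 (448.9 m) < 1 (752.9 m) < 4 (1090.2 m) < 3 (1200.2 m) < 9 (1271.8 m) < 2 (1360.2 m) < …

6, 1, 4, 3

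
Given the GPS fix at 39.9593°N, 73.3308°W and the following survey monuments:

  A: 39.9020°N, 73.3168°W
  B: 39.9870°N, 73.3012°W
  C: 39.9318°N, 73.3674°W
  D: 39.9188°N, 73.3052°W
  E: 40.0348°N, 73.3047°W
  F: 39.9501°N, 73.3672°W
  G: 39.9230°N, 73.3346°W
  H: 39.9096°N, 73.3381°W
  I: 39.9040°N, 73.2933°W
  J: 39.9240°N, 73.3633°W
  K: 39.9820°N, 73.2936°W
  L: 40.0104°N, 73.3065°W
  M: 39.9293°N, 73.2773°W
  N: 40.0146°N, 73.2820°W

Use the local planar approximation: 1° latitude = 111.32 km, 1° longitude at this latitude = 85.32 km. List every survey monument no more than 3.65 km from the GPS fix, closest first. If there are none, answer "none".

F

Distances from 39.9593°N, 73.3308°W:
A: √((-0.0573·111.32)² + (0.0140·85.32)²) = √(40.686997 + 1.426782) = 6.4895 km
B: √((0.0277·111.32)² + (0.0296·85.32)²) = √(9.508367 + 6.378009) = 3.9858 km
C: √((-0.0275·111.32)² + (-0.0366·85.32)²) = √(9.371558 + 9.751330) = 4.3730 km
D: √((-0.0405·111.32)² + (0.0256·85.32)²) = √(20.326212 + 4.770695) = 5.0097 km
E: √((0.0755·111.32)² + (0.0261·85.32)²) = √(70.638310 + 4.958870) = 8.6947 km
F: √((-0.0092·111.32)² + (-0.0364·85.32)²) = √(1.048871 + 9.645049) = 3.2702 km
G: √((-0.0363·111.32)² + (-0.0038·85.32)²) = √(16.329002 + 0.105116) = 4.0539 km
H: √((-0.0497·111.32)² + (-0.0073·85.32)²) = √(30.609707 + 0.387925) = 5.5676 km
I: √((-0.0553·111.32)² + (0.0375·85.32)²) = √(37.896287 + 10.236800) = 6.9378 km
J: √((-0.0353·111.32)² + (-0.0325·85.32)²) = √(15.441725 + 7.688974) = 4.8094 km
K: √((0.0227·111.32)² + (0.0372·85.32)²) = √(6.385547 + 10.073667) = 4.0570 km
L: √((0.0511·111.32)² + (0.0243·85.32)²) = √(32.358486 + 4.298473) = 6.0545 km
M: √((-0.0300·111.32)² + (0.0535·85.32)²) = √(11.152928 + 20.835756) = 5.6559 km
N: √((0.0553·111.32)² + (0.0488·85.32)²) = √(37.896287 + 17.335698) = 7.4318 km
Threshold 3.65 km: F (3.2702 km) is within range.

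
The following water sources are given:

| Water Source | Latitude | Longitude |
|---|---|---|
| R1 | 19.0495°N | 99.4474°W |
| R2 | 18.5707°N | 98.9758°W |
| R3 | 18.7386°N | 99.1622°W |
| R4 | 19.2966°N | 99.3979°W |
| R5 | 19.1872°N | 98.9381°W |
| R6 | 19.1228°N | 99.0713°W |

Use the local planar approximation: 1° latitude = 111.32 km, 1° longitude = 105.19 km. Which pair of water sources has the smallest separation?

Pairwise distances:
R5–R6: √((-0.0644·111.32)² + (-0.1332·105.19)²) = √(51.394676 + 196.316752) = 15.7389 km
R2–R3: √((0.1679·111.32)² + (-0.1864·105.19)²) = √(349.339575 + 384.450762) = 27.0886 km
R1–R4: √((0.2471·111.32)² + (0.0495·105.19)²) = √(756.644511 + 27.111860) = 27.9956 km
R4–R6: √((-0.1738·111.32)² + (0.3266·105.19)²) = √(374.322506 + 1180.269735) = 39.4283 km
R1–R6: √((0.0733·111.32)² + (0.3761·105.19)²) = √(66.581618 + 1565.148600) = 40.3947 km
R3–R6: √((0.3842·111.32)² + (0.0909·105.19)²) = √(1829.199678 + 91.427465) = 43.8250 km
R1–R3: √((-0.3109·111.32)² + (0.2852·105.19)²) = √(1197.809738 + 900.011280) = 45.8020 km
R4–R5: √((-0.1094·111.32)² + (0.4598·105.19)²) = √(148.313621 + 2339.304973) = 49.8760 km
R3–R5: √((0.4486·111.32)² + (0.2241·105.19)²) = √(2493.819025 + 555.690054) = 55.2224 km
R1–R5: √((0.1377·111.32)² + (0.5093·105.19)²) = √(234.971006 + 2870.094937) = 55.7231 km
R2–R6: √((0.5521·111.32)² + (-0.0955·105.19)²) = √(3777.303574 + 100.914983) = 62.2753 km
R3–R4: √((0.5580·111.32)² + (-0.2357·105.19)²) = √(3858.467026 + 614.706882) = 66.8818 km
R2–R5: √((0.6165·111.32)² + (0.0377·105.19)²) = √(4709.909444 + 15.726483) = 68.7433 km
R1–R2: √((-0.4788·111.32)² + (0.4716·105.19)²) = √(2840.891706 + 2460.914375) = 72.8135 km
R2–R4: √((0.7259·111.32)² + (-0.4221·105.19)²) = √(6529.801632 + 1971.422072) = 92.2021 km
Closest pair: R5–R6 at 15.7389 km.

R5 and R6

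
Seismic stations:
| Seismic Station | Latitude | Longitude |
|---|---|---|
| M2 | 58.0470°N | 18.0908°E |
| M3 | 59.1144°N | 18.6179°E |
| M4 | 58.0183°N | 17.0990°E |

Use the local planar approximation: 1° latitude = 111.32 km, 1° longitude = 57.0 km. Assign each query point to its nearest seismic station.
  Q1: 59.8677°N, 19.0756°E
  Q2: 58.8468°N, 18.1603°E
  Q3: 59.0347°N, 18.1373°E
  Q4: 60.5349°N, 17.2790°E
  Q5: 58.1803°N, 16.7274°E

Q1 at 59.8677°N, 19.0756°E:
  M2: √((-1.8207·111.32)² + (-0.9848·57.0)²) = √(41079.313737 + 3150.981049) = 210.3100 km
  M3: √((-0.7533·111.32)² + (-0.4577·57.0)²) = √(7032.056155 + 680.630703) = 87.8219 km
  M4: √((-1.8494·111.32)² + (-1.9766·57.0)²) = √(42384.601269 + 12693.672622) = 234.6876 km
  → nearest: M3 (87.8219 km)
Q2 at 58.8468°N, 18.1603°E:
  M2: √((-0.7998·111.32)² + (-0.0695·57.0)²) = √(7927.006146 + 15.693482) = 89.1218 km
  M3: √((0.2676·111.32)² + (0.4576·57.0)²) = √(887.398343 + 680.333322) = 39.5946 km
  M4: √((-0.8285·111.32)² + (-1.0613·57.0)²) = √(8506.118347 + 3659.536135) = 110.2980 km
  → nearest: M3 (39.5946 km)
Q3 at 59.0347°N, 18.1373°E:
  M2: √((-0.9877·111.32)² + (-0.0465·57.0)²) = √(12089.170504 + 7.025150) = 109.9827 km
  M3: √((0.0797·111.32)² + (0.4806·57.0)²) = √(78.716004 + 750.442194) = 28.7951 km
  M4: √((-1.0164·111.32)² + (-1.0383·57.0)²) = √(12801.937661 + 3502.639326) = 127.6894 km
  → nearest: M3 (28.7951 km)
Q4 at 60.5349°N, 17.2790°E:
  M2: √((-2.4879·111.32)² + (0.8118·57.0)²) = √(76702.979718 + 2141.153511) = 280.7920 km
  M3: √((-1.4205·111.32)² + (1.3389·57.0)²) = √(25005.115876 + 5824.330279) = 175.5832 km
  M4: √((-2.5166·111.32)² + (-0.1800·57.0)²) = √(78482.852598 + 105.267600) = 280.3357 km
  → nearest: M3 (175.5832 km)
Q5 at 58.1803°N, 16.7274°E:
  M2: √((-0.1333·111.32)² + (1.3634·57.0)²) = √(220.194615 + 6039.434710) = 79.1178 km
  M3: √((0.9341·111.32)² + (1.8905·57.0)²) = √(10812.674752 + 11611.894322) = 149.7484 km
  M4: √((-0.1620·111.32)² + (0.3716·57.0)²) = √(325.219385 + 448.643233) = 27.8184 km
  → nearest: M4 (27.8184 km)

Q1→M3; Q2→M3; Q3→M3; Q4→M3; Q5→M4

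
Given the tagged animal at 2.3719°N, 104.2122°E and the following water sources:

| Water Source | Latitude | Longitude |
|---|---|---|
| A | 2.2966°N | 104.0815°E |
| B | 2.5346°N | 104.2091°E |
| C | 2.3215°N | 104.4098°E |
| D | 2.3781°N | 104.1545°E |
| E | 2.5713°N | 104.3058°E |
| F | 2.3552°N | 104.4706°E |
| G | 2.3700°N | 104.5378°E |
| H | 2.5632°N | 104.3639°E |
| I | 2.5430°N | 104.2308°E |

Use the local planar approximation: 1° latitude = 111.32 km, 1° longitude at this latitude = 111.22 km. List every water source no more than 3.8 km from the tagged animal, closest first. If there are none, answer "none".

none

Distances from 2.3719°N, 104.2122°E:
A: √((-0.0753·111.32)² + (-0.1307·111.22)²) = √(70.264563 + 211.308495) = 16.7801 km
B: √((0.1627·111.32)² + (-0.0031·111.22)²) = √(328.035995 + 0.118875) = 18.1150 km
C: √((-0.0504·111.32)² + (0.1976·111.22)²) = √(31.478024 + 482.991694) = 22.6819 km
D: √((0.0062·111.32)² + (-0.0577·111.22)²) = √(0.476354 + 41.182946) = 6.4544 km
E: √((0.1994·111.32)² + (0.0936·111.22)²) = √(492.716043 + 108.372097) = 24.5171 km
F: √((-0.0167·111.32)² + (0.2584·111.22)²) = √(3.456045 + 825.944376) = 28.7993 km
G: √((-0.0019·111.32)² + (0.3256·111.22)²) = √(0.044736 + 1311.398172) = 36.2138 km
H: √((0.1913·111.32)² + (0.1517·111.22)²) = √(453.499002 + 284.666881) = 27.1692 km
I: √((0.1711·111.32)² + (0.0186·111.22)²) = √(362.782571 + 4.279487) = 19.1589 km
Threshold 3.8 km: none within range.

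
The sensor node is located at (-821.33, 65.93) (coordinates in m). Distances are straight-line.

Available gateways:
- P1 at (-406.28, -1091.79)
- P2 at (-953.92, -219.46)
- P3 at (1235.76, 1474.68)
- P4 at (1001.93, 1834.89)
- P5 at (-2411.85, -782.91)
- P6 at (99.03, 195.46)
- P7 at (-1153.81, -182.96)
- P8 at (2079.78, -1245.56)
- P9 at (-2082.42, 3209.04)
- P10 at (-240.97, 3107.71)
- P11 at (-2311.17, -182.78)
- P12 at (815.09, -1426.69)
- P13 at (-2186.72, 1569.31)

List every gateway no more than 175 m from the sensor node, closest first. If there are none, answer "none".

Distances from (-821.33, 65.93):
P1: 1229.87 m
P2: 314.69 m
P3: 2493.23 m
P4: 2540.37 m
P5: 1802.85 m
P6: 929.43 m
P7: 415.32 m
P8: 3183.78 m
P9: 3386.66 m
P10: 3096.65 m
P11: 1510.46 m
P12: 2214.90 m
P13: 2030.87 m
Threshold 175 m: none within range.

none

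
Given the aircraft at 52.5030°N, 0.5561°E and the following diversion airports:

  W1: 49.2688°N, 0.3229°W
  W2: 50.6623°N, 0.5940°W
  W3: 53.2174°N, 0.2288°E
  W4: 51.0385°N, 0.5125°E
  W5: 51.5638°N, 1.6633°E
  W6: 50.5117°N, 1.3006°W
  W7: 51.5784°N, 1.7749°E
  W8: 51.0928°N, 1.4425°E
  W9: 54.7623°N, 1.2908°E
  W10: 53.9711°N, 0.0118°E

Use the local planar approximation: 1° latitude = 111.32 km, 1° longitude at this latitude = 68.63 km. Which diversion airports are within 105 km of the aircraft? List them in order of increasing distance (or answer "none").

W3

Distances from 52.5030°N, 0.5561°E:
W1: √((-3.2342·111.32)² + (-0.8790·68.63)²) = √(129622.424650 + 3639.198526) = 365.0502 km
W2: √((-1.8407·111.32)² + (-1.1501·68.63)²) = √(41986.765540 + 6230.160065) = 219.5835 km
W3: √((0.7144·111.32)² + (-0.3273·68.63)²) = √(6324.545001 + 504.568354) = 82.6384 km
W4: √((-1.4645·111.32)² + (-0.0436·68.63)²) = √(26578.174432 + 8.953668) = 163.0556 km
W5: √((-0.9392·111.32)² + (1.1072·68.63)²) = √(10931.067173 + 5774.044837) = 129.2483 km
W6: √((-1.9913·111.32)² + (-1.8567·68.63)²) = √(49138.261006 + 16237.212432) = 255.6863 km
W7: √((-0.9246·111.32)² + (1.2188·68.63)²) = √(10593.858638 + 6996.694135) = 132.6294 km
W8: √((-1.4102·111.32)² + (0.8864·68.63)²) = √(24643.807969 + 3700.730782) = 168.3584 km
W9: √((2.2593·111.32)² + (0.7347·68.63)²) = √(63254.903856 + 2542.424573) = 256.5099 km
W10: √((1.4681·111.32)² + (-0.5443·68.63)²) = √(26709.002740 + 1395.419110) = 167.6437 km
Threshold 105 km: W3 (82.6384 km) is within range.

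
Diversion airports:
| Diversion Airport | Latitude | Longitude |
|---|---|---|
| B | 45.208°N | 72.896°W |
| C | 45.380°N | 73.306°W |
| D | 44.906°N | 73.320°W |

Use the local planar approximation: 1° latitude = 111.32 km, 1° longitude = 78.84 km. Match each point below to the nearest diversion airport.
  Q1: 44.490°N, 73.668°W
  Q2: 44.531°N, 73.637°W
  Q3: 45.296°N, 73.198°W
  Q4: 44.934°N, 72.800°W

Q1 at 44.490°N, 73.668°W:
  B: 100.464 km
  C: 103.104 km
  D: 53.826 km
  → nearest: D (53.826 km)
Q2 at 44.531°N, 73.637°W:
  B: 95.355 km
  C: 98.047 km
  D: 48.654 km
  → nearest: D (48.654 km)
Q3 at 45.296°N, 73.198°W:
  B: 25.746 km
  C: 12.647 km
  D: 44.468 km
  → nearest: C (12.647 km)
Q4 at 44.934°N, 72.800°W:
  B: 31.427 km
  C: 63.690 km
  D: 41.115 km
  → nearest: B (31.427 km)

Q1→D; Q2→D; Q3→C; Q4→B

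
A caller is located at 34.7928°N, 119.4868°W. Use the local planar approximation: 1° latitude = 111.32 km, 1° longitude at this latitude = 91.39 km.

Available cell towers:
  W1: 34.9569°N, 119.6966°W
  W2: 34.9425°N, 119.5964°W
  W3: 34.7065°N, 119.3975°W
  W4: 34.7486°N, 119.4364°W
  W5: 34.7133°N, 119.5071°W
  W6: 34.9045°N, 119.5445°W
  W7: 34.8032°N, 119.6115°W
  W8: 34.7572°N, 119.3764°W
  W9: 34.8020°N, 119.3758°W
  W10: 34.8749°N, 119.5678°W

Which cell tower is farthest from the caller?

W1

Distances from 34.7928°N, 119.4868°W:
W1: √((0.1641·111.32)² + (-0.2098·91.39)²) = √(333.705648 + 367.627781) = 26.4827 km
W2: √((0.1497·111.32)² + (-0.1096·91.39)²) = √(277.709026 + 100.327147) = 19.4432 km
W3: √((-0.0863·111.32)² + (0.0893·91.39)²) = √(92.292835 + 66.603994) = 12.6054 km
W4: √((-0.0442·111.32)² + (0.0504·91.39)²) = √(24.209785 + 21.215752) = 6.7398 km
W5: √((-0.0795·111.32)² + (-0.0203·91.39)²) = √(78.321438 + 3.441830) = 9.0423 km
W6: √((0.1117·111.32)² + (-0.0577·91.39)²) = √(154.615398 + 27.806670) = 13.5064 km
W7: √((0.0104·111.32)² + (-0.1247·91.39)²) = √(1.340334 + 129.876406) = 11.4550 km
W8: √((-0.0356·111.32)² + (0.1104·91.39)²) = √(15.705306 + 101.797122) = 10.8399 km
W9: √((0.0092·111.32)² + (0.1110·91.39)²) = √(1.048871 + 102.906620) = 10.1959 km
W10: √((0.0821·111.32)² + (-0.0810·91.39)²) = √(83.528121 + 54.798339) = 11.7612 km
Maximum: W1 at 26.4827 km.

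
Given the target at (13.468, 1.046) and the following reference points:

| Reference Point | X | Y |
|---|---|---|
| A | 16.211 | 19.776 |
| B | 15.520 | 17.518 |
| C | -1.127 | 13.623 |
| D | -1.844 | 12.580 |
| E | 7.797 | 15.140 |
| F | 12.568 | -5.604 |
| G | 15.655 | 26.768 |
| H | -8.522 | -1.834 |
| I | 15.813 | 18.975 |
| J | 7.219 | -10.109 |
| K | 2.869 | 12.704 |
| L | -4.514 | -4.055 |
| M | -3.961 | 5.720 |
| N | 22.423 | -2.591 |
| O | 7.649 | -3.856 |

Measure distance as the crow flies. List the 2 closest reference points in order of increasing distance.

F, O

Distances from (13.468, 1.046):
A: √((2.743)² + (18.730)²) = √(7.52405 + 350.81290) = 18.930
B: √((2.052)² + (16.472)²) = √(4.21070 + 271.32678) = 16.599
C: √((-14.595)² + (12.577)²) = √(213.01403 + 158.18093) = 19.266
D: √((-15.312)² + (11.534)²) = √(234.45734 + 133.03316) = 19.170
E: √((-5.671)² + (14.094)²) = √(32.16024 + 198.64084) = 15.192
F: √((-0.900)² + (-6.650)²) = √(0.81000 + 44.22250) = 6.711
G: √((2.187)² + (25.722)²) = √(4.78297 + 661.62128) = 25.815
H: √((-21.990)² + (-2.880)²) = √(483.56010 + 8.29440) = 22.178
I: √((2.345)² + (17.929)²) = √(5.49903 + 321.44904) = 18.082
J: √((-6.249)² + (-11.155)²) = √(39.05000 + 124.43402) = 12.786
K: √((-10.599)² + (11.658)²) = √(112.33880 + 135.90896) = 15.756
L: √((-17.982)² + (-5.101)²) = √(323.35232 + 26.02020) = 18.692
M: √((-17.429)² + (4.674)²) = √(303.77004 + 21.84628) = 18.045
N: √((8.955)² + (-3.637)²) = √(80.19202 + 13.22777) = 9.665
O: √((-5.819)² + (-4.902)²) = √(33.86076 + 24.02960) = 7.609
Sorted: F (6.711) < O (7.609) < N (9.665) < J (12.786) < …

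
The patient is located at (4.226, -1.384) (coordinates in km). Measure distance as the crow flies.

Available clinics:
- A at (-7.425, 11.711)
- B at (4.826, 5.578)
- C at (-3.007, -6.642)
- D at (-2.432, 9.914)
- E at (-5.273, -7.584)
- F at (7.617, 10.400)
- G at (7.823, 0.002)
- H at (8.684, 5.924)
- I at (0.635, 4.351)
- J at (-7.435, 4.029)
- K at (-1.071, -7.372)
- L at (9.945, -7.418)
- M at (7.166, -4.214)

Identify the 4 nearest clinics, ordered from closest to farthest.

G, M, I, B

Distances from (4.226, -1.384):
A: √((-11.651)² + (13.095)²) = √(135.74580 + 171.47903) = 17.528 km
B: √((0.600)² + (6.962)²) = √(0.36000 + 48.46944) = 6.988 km
C: √((-7.233)² + (-5.258)²) = √(52.31629 + 27.64656) = 8.942 km
D: √((-6.658)² + (11.298)²) = √(44.32896 + 127.64480) = 13.114 km
E: √((-9.499)² + (-6.200)²) = √(90.23100 + 38.44000) = 11.343 km
F: √((3.391)² + (11.784)²) = √(11.49888 + 138.86266) = 12.262 km
G: √((3.597)² + (1.386)²) = √(12.93841 + 1.92100) = 3.855 km
H: √((4.458)² + (7.308)²) = √(19.87376 + 53.40686) = 8.560 km
I: √((-3.591)² + (5.735)²) = √(12.89528 + 32.89022) = 6.766 km
J: √((-11.661)² + (5.413)²) = √(135.97892 + 29.30057) = 12.856 km
K: √((-5.297)² + (-5.988)²) = √(28.05821 + 35.85614) = 7.995 km
L: √((5.719)² + (-6.034)²) = √(32.70696 + 36.40916) = 8.314 km
M: √((2.940)² + (-2.830)²) = √(8.64360 + 8.00890) = 4.081 km
Sorted: G (3.855 km) < M (4.081 km) < I (6.766 km) < B (6.988 km) < K (7.995 km) < L (8.314 km) < …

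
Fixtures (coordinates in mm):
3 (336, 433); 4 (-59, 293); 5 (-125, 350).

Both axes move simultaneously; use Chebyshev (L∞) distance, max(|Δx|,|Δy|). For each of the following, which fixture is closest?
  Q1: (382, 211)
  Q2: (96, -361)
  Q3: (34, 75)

Q1→3; Q2→4; Q3→4

Q1 at (382, 211):
  3: max(|-46|, |222|) = 222 mm
  4: max(|-441|, |82|) = 441 mm
  5: max(|-507|, |139|) = 507 mm
  → nearest: 3 (222 mm)
Q2 at (96, -361):
  3: max(|240|, |794|) = 794 mm
  4: max(|-155|, |654|) = 654 mm
  5: max(|-221|, |711|) = 711 mm
  → nearest: 4 (654 mm)
Q3 at (34, 75):
  3: max(|302|, |358|) = 358 mm
  4: max(|-93|, |218|) = 218 mm
  5: max(|-159|, |275|) = 275 mm
  → nearest: 4 (218 mm)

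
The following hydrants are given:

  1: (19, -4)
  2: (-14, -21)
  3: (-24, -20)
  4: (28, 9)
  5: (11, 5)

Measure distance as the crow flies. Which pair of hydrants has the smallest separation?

Pairwise distances:
2–3: √((-10)² + (1)²) = √(100.000 + 1.000) = 10.0
1–5: √((-8)² + (9)²) = √(64.000 + 81.000) = 12.0
1–4: √((9)² + (13)²) = √(81.000 + 169.000) = 15.8
4–5: √((-17)² + (-4)²) = √(289.000 + 16.000) = 17.5
2–5: √((25)² + (26)²) = √(625.000 + 676.000) = 36.1
1–2: √((-33)² + (-17)²) = √(1089.000 + 289.000) = 37.1
3–5: √((35)² + (25)²) = √(1225.000 + 625.000) = 43.0
1–3: √((-43)² + (-16)²) = √(1849.000 + 256.000) = 45.9
2–4: √((42)² + (30)²) = √(1764.000 + 900.000) = 51.6
3–4: √((52)² + (29)²) = √(2704.000 + 841.000) = 59.5
Closest pair: 2–3 at 10.0.

2 and 3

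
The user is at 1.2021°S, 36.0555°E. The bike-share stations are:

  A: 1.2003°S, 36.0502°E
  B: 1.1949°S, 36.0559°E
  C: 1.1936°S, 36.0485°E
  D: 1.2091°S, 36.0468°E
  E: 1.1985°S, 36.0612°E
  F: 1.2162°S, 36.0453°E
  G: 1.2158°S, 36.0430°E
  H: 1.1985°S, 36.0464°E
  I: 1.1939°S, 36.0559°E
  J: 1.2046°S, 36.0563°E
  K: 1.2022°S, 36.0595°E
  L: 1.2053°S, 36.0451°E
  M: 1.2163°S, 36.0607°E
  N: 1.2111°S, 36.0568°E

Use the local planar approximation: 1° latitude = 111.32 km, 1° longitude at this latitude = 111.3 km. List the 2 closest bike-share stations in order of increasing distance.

Distances from 1.2021°S, 36.0555°E:
A: √((0.0018·111.32)² + (-0.0053·111.3)²) = √(0.040151 + 0.347970) = 0.6230 km
B: √((0.0072·111.32)² + (0.0004·111.3)²) = √(0.642409 + 0.001982) = 0.8027 km
C: √((0.0085·111.32)² + (-0.0070·111.3)²) = √(0.895332 + 0.606997) = 1.2257 km
D: √((-0.0070·111.32)² + (-0.0087·111.3)²) = √(0.607215 + 0.937624) = 1.2429 km
E: √((0.0036·111.32)² + (0.0057·111.3)²) = √(0.160602 + 0.402476) = 0.7504 km
F: √((-0.0141·111.32)² + (-0.0102·111.3)²) = √(2.463682 + 1.288815) = 1.9371 km
G: √((-0.0137·111.32)² + (-0.0125·111.3)²) = √(2.325881 + 1.935577) = 2.0643 km
H: √((0.0036·111.32)² + (-0.0091·111.3)²) = √(0.160602 + 1.025825) = 1.0892 km
I: √((0.0082·111.32)² + (0.0004·111.3)²) = √(0.833248 + 0.001982) = 0.9139 km
J: √((-0.0025·111.32)² + (0.0008·111.3)²) = √(0.077451 + 0.007928) = 0.2922 km
K: √((-0.0001·111.32)² + (0.0040·111.3)²) = √(0.000124 + 0.198203) = 0.4453 km
L: √((-0.0032·111.32)² + (-0.0104·111.3)²) = √(0.126896 + 1.339853) = 1.2111 km
M: √((-0.0142·111.32)² + (0.0052·111.3)²) = √(2.498752 + 0.334963) = 1.6834 km
N: √((-0.0090·111.32)² + (0.0013·111.3)²) = √(1.003764 + 0.020935) = 1.0123 km
Sorted: J (0.2922 km) < K (0.4453 km) < A (0.6230 km) < E (0.7504 km) < …

J, K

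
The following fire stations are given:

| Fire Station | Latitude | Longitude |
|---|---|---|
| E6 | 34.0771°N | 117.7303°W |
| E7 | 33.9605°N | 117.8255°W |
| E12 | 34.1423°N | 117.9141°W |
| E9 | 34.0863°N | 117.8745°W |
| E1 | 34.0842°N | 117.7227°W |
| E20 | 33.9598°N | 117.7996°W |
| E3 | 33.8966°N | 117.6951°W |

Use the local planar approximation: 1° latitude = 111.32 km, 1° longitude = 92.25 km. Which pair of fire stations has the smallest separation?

E6 and E1

Pairwise distances:
E6–E7: √((-0.1166·111.32)² + (-0.0952·92.25)²) = √(168.478116 + 77.127037) = 15.6718 km
E6–E12: √((0.0652·111.32)² + (-0.1838·92.25)²) = √(52.679493 + 287.490676) = 18.4437 km
E6–E9: √((0.0092·111.32)² + (-0.1442·92.25)²) = √(1.048871 + 176.955176) = 13.3418 km
E6–E1: √((0.0071·111.32)² + (0.0076·92.25)²) = √(0.624688 + 0.491541) = 1.0565 km
E6–E20: √((-0.1173·111.32)² + (-0.0693·92.25)²) = √(170.507081 + 40.869490) = 14.5388 km
E6–E3: √((-0.1805·111.32)² + (0.0352·92.25)²) = √(403.739097 + 10.544308) = 20.3540 km
E7–E12: √((0.1818·111.32)² + (-0.0886·92.25)²) = √(409.575673 + 66.803650) = 21.8261 km
E7–E9: √((0.1258·111.32)² + (-0.0490·92.25)²) = √(196.113584 + 20.432660) = 14.7155 km
E7–E1: √((0.1237·111.32)² + (0.1028·92.25)²) = √(189.620721 + 89.932979) = 16.7199 km
E7–E20: √((-0.0007·111.32)² + (0.0259·92.25)²) = √(0.006072 + 5.708635) = 2.3905 km
E7–E3: √((-0.0639·111.32)² + (0.1304·92.25)²) = √(50.599720 + 144.706464) = 13.9752 km
E12–E9: √((-0.0560·111.32)² + (0.0396·92.25)²) = √(38.861759 + 13.345140) = 7.2254 km
E12–E1: √((-0.0581·111.32)² + (0.1914·92.25)²) = √(41.831040 + 311.757289) = 18.8039 km
E12–E20: √((-0.1825·111.32)² + (0.1145·92.25)²) = √(412.735793 + 111.569047) = 22.8977 km
E12–E3: √((-0.2457·111.32)² + (0.2190·92.25)²) = √(748.094925 + 408.151108) = 34.0036 km
E9–E1: √((-0.0021·111.32)² + (0.1518·92.25)²) = √(0.054649 + 196.099413) = 14.0055 km
E9–E20: √((-0.1265·111.32)² + (0.0749·92.25)²) = √(198.302161 + 47.741536) = 15.6858 km
E9–E3: √((-0.1897·111.32)² + (0.1794·92.25)²) = √(445.944752 + 273.890915) = 26.8298 km
E1–E20: √((-0.1244·111.32)² + (-0.0769·92.25)²) = √(191.772865 + 50.325191) = 15.5595 km
E1–E3: √((-0.1876·111.32)² + (0.0276·92.25)²) = √(436.126086 + 6.482625) = 21.0383 km
E20–E3: √((-0.0632·111.32)² + (0.1045·92.25)²) = √(49.497191 + 92.932010) = 11.9344 km
Closest pair: E6–E1 at 1.0565 km.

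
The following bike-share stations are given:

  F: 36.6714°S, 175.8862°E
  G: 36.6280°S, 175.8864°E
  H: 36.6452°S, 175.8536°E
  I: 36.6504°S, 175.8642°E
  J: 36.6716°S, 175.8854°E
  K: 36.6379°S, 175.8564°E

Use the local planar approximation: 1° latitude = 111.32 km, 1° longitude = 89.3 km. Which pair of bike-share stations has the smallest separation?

F and J

Pairwise distances:
F–G: √((0.0434·111.32)² + (0.0002·89.3)²) = √(23.341344 + 0.000319) = 4.8313 km
F–H: √((0.0262·111.32)² + (-0.0326·89.3)²) = √(8.506462 + 8.474969) = 4.1209 km
F–I: √((0.0210·111.32)² + (-0.0220·89.3)²) = √(5.464935 + 3.859653) = 3.0536 km
F–J: √((-0.0002·111.32)² + (-0.0008·89.3)²) = √(0.000496 + 0.005104) = 0.0748 km
F–K: √((0.0335·111.32)² + (-0.0298·89.3)²) = √(13.907082 + 7.081666) = 4.5813 km
G–H: √((-0.0172·111.32)² + (-0.0328·89.3)²) = √(3.666091 + 8.579275) = 3.4993 km
G–I: √((-0.0224·111.32)² + (-0.0222·89.3)²) = √(6.217881 + 3.930148) = 3.1856 km
G–J: √((-0.0436·111.32)² + (-0.0010·89.3)²) = √(23.556967 + 0.007974) = 4.8544 km
G–K: √((-0.0099·111.32)² + (-0.0300·89.3)²) = √(1.214554 + 7.177041) = 2.8968 km
H–I: √((-0.0052·111.32)² + (0.0106·89.3)²) = √(0.335084 + 0.896014) = 1.1095 km
H–J: √((-0.0264·111.32)² + (0.0318·89.3)²) = √(8.636828 + 8.064123) = 4.0867 km
H–K: √((0.0073·111.32)² + (0.0028·89.3)²) = √(0.660377 + 0.062520) = 0.8502 km
I–J: √((-0.0212·111.32)² + (0.0212·89.3)²) = √(5.569524 + 3.584055) = 3.0255 km
I–K: √((0.0125·111.32)² + (-0.0078·89.3)²) = √(1.936272 + 0.485168) = 1.5561 km
J–K: √((0.0337·111.32)² + (-0.0290·89.3)²) = √(14.073632 + 6.706546) = 4.5585 km
Closest pair: F–J at 0.0748 km.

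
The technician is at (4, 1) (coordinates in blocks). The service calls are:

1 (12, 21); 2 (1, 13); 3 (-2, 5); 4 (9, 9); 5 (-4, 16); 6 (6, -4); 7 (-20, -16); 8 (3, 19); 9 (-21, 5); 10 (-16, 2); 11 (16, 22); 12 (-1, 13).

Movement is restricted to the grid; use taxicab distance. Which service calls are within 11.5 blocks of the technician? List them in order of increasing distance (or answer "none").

Distances from (4, 1):
1: 28 blocks
2: 15 blocks
3: 10 blocks
4: 13 blocks
5: 23 blocks
6: 7 blocks
7: 41 blocks
8: 19 blocks
9: 29 blocks
10: 21 blocks
11: 33 blocks
12: 17 blocks
Threshold 11.5 blocks: 6 (7 blocks), 3 (10 blocks) are within range.

6, 3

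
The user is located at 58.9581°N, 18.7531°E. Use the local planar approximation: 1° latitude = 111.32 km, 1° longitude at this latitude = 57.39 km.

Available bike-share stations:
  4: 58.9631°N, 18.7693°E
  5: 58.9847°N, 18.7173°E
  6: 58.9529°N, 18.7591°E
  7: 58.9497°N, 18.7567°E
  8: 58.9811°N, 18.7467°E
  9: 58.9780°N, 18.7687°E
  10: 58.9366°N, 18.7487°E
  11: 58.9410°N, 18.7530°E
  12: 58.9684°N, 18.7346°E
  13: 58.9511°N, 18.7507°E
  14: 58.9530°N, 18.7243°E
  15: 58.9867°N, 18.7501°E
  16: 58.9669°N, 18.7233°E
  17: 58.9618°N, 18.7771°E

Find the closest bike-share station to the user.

6

Distances from 58.9581°N, 18.7531°E:
4: 1.0836 km
5: 3.6041 km
6: 0.6735 km
7: 0.9576 km
8: 2.5866 km
9: 2.3893 km
10: 2.4067 km
11: 1.9036 km
12: 1.5627 km
13: 0.7913 km
14: 1.7476 km
15: 3.1884 km
16: 1.9709 km
17: 1.4376 km
Minimum: 6 at 0.6735 km.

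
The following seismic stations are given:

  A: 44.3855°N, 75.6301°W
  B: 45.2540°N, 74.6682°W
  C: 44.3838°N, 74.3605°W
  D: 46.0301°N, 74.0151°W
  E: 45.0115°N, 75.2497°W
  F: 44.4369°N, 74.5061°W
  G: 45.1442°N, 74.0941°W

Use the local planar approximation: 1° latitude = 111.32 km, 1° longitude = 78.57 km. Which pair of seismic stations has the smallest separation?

Pairwise distances:
A–B: √((0.8685·111.32)² + (0.9619·78.57)²) = √(9347.296973 + 5711.804783) = 122.7155 km
A–C: √((-0.0017·111.32)² + (1.2696·78.57)²) = √(0.035813 + 9950.555670) = 99.7527 km
A–D: √((1.6446·111.32)² + (1.6150·78.57)²) = √(33517.141061 + 16101.211679) = 222.7518 km
A–E: √((0.6260·111.32)² + (0.3804·78.57)²) = √(4856.183195 + 893.294218) = 75.8253 km
A–F: √((0.0514·111.32)² + (1.1240·78.57)²) = √(32.739545 + 7799.129449) = 88.4978 km
A–G: √((0.7587·111.32)² + (1.5360·78.57)²) = √(7133.235520 + 14564.512000) = 147.3016 km
B–C: √((-0.8702·111.32)² + (0.3077·78.57)²) = √(9383.925544 + 584.478444) = 99.8419 km
B–D: √((0.7761·111.32)² + (0.6531·78.57)²) = √(7464.174126 + 2633.133472) = 100.4854 km
B–E: √((-0.2425·111.32)² + (-0.5815·78.57)²) = √(728.735424 + 2087.434920) = 53.0676 km
B–F: √((-0.8171·111.32)² + (0.1621·78.57)²) = √(8273.643738 + 162.210714) = 91.8469 km
B–G: √((-0.1098·111.32)² + (0.5741·78.57)²) = √(149.400164 + 2034.644787) = 46.7338 km
C–D: √((1.6463·111.32)² + (0.3454·78.57)²) = √(33586.469274 + 736.475278) = 185.2645 km
C–E: √((0.6277·111.32)² + (-0.8892·78.57)²) = √(4882.594444 + 4881.040535) = 98.8111 km
C–F: √((0.0531·111.32)² + (-0.1456·78.57)²) = √(34.941009 + 130.868841) = 12.8767 km
C–G: √((0.7604·111.32)² + (0.2664·78.57)²) = √(7165.237856 + 438.108770) = 87.1972 km
D–E: √((-1.0186·111.32)² + (-1.2346·78.57)²) = √(12857.417283 + 9409.489274) = 149.2210 km
D–F: √((-1.5932·111.32)² + (-0.4910·78.57)²) = √(31454.804538 + 1488.252054) = 181.5022 km
D–G: √((-0.8859·111.32)² + (-0.0790·78.57)²) = √(9725.586452 + 38.527221) = 98.8135 km
E–F: √((-0.5746·111.32)² + (0.7436·78.57)²) = √(4091.453678 + 3413.439961) = 86.6308 km
E–G: √((0.1327·111.32)² + (1.1556·78.57)²) = √(218.216829 + 8243.821368) = 91.9893 km
F–G: √((0.7073·111.32)² + (0.4120·78.57)²) = √(6199.457849 + 1047.871282) = 85.1312 km
Closest pair: C–F at 12.8767 km.

C and F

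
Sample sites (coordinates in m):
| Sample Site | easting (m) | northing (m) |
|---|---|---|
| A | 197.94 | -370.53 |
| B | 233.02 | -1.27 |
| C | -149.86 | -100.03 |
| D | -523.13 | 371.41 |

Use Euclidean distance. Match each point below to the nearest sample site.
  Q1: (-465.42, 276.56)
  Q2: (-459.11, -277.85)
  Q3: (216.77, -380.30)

Q1 at (-465.42, 276.56):
  A: 926.70 m
  B: 751.67 m
  C: 491.32 m
  D: 111.03 m
  → nearest: D (111.03 m)
Q2 at (-459.11, -277.85):
  A: 663.55 m
  B: 745.35 m
  C: 356.73 m
  D: 652.41 m
  → nearest: C (356.73 m)
Q3 at (216.77, -380.30):
  A: 21.21 m
  B: 379.38 m
  C: 461.49 m
  D: 1054.76 m
  → nearest: A (21.21 m)

Q1→D; Q2→C; Q3→A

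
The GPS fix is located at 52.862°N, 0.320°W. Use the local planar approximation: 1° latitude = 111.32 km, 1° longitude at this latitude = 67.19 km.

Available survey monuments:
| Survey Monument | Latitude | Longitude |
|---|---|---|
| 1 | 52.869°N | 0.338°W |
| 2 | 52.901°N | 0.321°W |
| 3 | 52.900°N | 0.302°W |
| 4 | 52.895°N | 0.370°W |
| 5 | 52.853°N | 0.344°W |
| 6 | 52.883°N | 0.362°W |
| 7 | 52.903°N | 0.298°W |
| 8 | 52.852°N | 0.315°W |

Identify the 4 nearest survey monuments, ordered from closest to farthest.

Distances from 52.862°N, 0.320°W:
1: √((0.007·111.32)² + (-0.018·67.19)²) = √(0.60721 + 1.46270) = 1.439 km
2: √((0.039·111.32)² + (-0.001·67.19)²) = √(18.84845 + 0.00451) = 4.342 km
3: √((0.038·111.32)² + (0.018·67.19)²) = √(17.89425 + 1.46270) = 4.400 km
4: √((0.033·111.32)² + (-0.050·67.19)²) = √(13.49504 + 11.28624) = 4.978 km
5: √((-0.009·111.32)² + (-0.024·67.19)²) = √(1.00376 + 2.60035) = 1.898 km
6: √((0.021·111.32)² + (-0.042·67.19)²) = √(5.46493 + 7.96357) = 3.664 km
7: √((0.041·111.32)² + (0.022·67.19)²) = √(20.83119 + 2.18502) = 4.798 km
8: √((-0.010·111.32)² + (0.005·67.19)²) = √(1.23921 + 0.11286) = 1.163 km
Sorted: 8 (1.163 km) < 1 (1.439 km) < 5 (1.898 km) < 6 (3.664 km) < 2 (4.342 km) < 3 (4.400 km) < …

8, 1, 5, 6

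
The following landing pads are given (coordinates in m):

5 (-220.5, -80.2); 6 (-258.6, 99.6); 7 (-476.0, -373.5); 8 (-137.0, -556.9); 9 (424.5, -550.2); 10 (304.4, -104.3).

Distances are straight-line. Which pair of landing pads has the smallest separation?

5 and 6

Pairwise distances:
5–6: √((-38.1)² + (179.8)²) = √(1451.610 + 32328.040) = 183.8 m
5–7: √((-255.5)² + (-293.3)²) = √(65280.250 + 86024.890) = 389.0 m
5–8: √((83.5)² + (-476.7)²) = √(6972.250 + 227242.890) = 484.0 m
5–9: √((645.0)² + (-470.0)²) = √(416025.000 + 220900.000) = 798.1 m
5–10: √((524.9)² + (-24.1)²) = √(275520.010 + 580.810) = 525.5 m
6–7: √((-217.4)² + (-473.1)²) = √(47262.760 + 223823.610) = 520.7 m
6–8: √((121.6)² + (-656.5)²) = √(14786.560 + 430992.250) = 667.7 m
6–9: √((683.1)² + (-649.8)²) = √(466625.610 + 422240.040) = 942.8 m
6–10: √((563.0)² + (-203.9)²) = √(316969.000 + 41575.210) = 598.8 m
7–8: √((339.0)² + (-183.4)²) = √(114921.000 + 33635.560) = 385.4 m
7–9: √((900.5)² + (-176.7)²) = √(810900.250 + 31222.890) = 917.7 m
7–10: √((780.4)² + (269.2)²) = √(609024.160 + 72468.640) = 825.5 m
8–9: √((561.5)² + (6.7)²) = √(315282.250 + 44.890) = 561.5 m
8–10: √((441.4)² + (452.6)²) = √(194833.960 + 204846.760) = 632.2 m
9–10: √((-120.1)² + (445.9)²) = √(14424.010 + 198826.810) = 461.8 m
Closest pair: 5–6 at 183.8 m.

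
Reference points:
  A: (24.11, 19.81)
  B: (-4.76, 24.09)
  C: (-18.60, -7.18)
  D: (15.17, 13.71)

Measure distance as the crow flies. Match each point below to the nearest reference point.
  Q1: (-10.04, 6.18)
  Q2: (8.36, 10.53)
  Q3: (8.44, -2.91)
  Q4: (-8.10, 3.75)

Q1→C; Q2→D; Q3→D; Q4→C

Q1 at (-10.04, 6.18):
  A: 36.77
  B: 18.67
  C: 15.87
  D: 26.31
  → nearest: C (15.87)
Q2 at (8.36, 10.53):
  A: 18.28
  B: 18.87
  C: 32.26
  D: 7.52
  → nearest: D (7.52)
Q3 at (8.44, -2.91):
  A: 27.60
  B: 30.05
  C: 27.38
  D: 17.93
  → nearest: D (17.93)
Q4 at (-8.10, 3.75):
  A: 35.99
  B: 20.61
  C: 15.16
  D: 25.31
  → nearest: C (15.16)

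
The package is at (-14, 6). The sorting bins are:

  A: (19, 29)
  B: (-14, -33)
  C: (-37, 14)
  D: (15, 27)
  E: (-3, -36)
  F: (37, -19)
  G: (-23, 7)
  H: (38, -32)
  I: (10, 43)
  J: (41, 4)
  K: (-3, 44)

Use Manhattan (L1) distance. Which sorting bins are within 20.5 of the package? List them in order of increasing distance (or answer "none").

Distances from (-14, 6):
A: |33| + |23| = 33 + 23 = 56
B: |0| + |-39| = 0 + 39 = 39
C: |-23| + |8| = 23 + 8 = 31
D: |29| + |21| = 29 + 21 = 50
E: |11| + |-42| = 11 + 42 = 53
F: |51| + |-25| = 51 + 25 = 76
G: |-9| + |1| = 9 + 1 = 10
H: |52| + |-38| = 52 + 38 = 90
I: |24| + |37| = 24 + 37 = 61
J: |55| + |-2| = 55 + 2 = 57
K: |11| + |38| = 11 + 38 = 49
Threshold 20.5: G (10) is within range.

G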